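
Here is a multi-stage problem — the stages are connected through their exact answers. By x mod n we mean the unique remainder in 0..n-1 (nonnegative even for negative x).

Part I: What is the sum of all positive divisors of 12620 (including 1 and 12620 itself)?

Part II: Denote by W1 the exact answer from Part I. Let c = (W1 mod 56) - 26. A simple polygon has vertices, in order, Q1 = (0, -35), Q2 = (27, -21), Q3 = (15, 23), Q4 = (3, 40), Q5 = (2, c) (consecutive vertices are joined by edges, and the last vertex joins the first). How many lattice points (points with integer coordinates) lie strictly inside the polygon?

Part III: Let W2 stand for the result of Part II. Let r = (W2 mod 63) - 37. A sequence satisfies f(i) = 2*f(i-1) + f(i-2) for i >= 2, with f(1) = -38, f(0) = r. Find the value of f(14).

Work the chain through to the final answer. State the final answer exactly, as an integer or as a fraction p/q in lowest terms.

Part I: 12620 = 2^2 * 5 * 631; sigma = (1 + 2 + 4) * (1 + 5) * (1 + 631) = 7 * 6 * 632 = 26544; answer 26544
Part II: W1 = 26544; c = -26; cross terms: (0*-21 - 27*-35)=945, (27*23 - 15*-21)=936, (15*40 - 3*23)=531, (3*-26 - 2*40)=-158, (2*-35 - 0*-26)=-70; twice the area = |2184| = 2184; area = 1092; boundary points = 1 + 4 + 1 + 1 + 1 = 8; strictly interior points = area - boundary/2 + 1 = 1089; answer 1089
Part III: W2 = 1089; r = -19; f(2) = 2*(-38) + 1*(-19) = -95; iterating: f(2)=-95, f(3)=-228, f(4)=-551, f(5)=-1330, f(6)=-3211, f(7)=-7752, f(8)=-18715, f(9)=-45182, f(10)=-109079, f(11)=-263340, f(12)=-635759, f(13)=-1534858, f(14)=-3705475; answer -3705475

-3705475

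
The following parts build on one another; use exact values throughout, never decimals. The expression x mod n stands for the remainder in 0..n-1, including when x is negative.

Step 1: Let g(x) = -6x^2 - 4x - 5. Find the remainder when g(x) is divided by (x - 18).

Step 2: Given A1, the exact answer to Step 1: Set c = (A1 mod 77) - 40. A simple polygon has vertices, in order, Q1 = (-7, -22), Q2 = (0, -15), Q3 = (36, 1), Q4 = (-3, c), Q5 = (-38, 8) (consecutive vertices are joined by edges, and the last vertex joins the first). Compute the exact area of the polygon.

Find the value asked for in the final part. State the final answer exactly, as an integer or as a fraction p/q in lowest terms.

Step 1: remainder = value at the root: -6*(18)^2 - 4*(18)^1 - 5 = (-1944) + (-72) + (-5) = -2021; answer -2021
Step 2: A1 = -2021; c = 18; cross terms: (-7*-15 - 0*-22)=105, (0*1 - 36*-15)=540, (36*18 - -3*1)=651, (-3*8 - -38*18)=660, (-38*-22 - -7*8)=892; twice the area = |2848| = 2848; area = 1424; answer 1424

1424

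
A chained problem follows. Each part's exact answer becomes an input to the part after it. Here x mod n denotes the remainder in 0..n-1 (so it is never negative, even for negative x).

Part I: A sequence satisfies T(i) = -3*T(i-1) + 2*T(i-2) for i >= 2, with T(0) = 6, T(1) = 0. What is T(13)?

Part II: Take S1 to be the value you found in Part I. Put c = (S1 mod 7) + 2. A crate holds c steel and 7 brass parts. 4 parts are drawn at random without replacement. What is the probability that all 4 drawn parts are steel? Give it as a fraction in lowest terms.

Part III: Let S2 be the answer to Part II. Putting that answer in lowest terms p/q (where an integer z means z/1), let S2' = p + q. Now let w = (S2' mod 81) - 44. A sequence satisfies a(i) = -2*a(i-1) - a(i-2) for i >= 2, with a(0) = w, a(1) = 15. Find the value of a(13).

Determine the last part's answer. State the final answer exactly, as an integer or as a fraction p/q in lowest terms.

Part I: T(2) = -3*(0) + 2*(6) = 12; iterating: T(2)=12, T(3)=-36, T(4)=132, T(5)=-468, T(6)=1668, T(7)=-5940, T(8)=21156, T(9)=-75348, T(10)=268356, T(11)=-955764, T(12)=3404004, T(13)=-12123540; answer -12123540
Part II: S1 = -12123540; c = 7; total draws C(14,4) = 1001; favorable C(7,4) = 35; P = 5/143; answer 5/143
Part III: S2 = 5/143; threaded value p + q = 148; w = 23; a(2) = -2*(15) - 1*(23) = -53; iterating: a(2)=-53, a(3)=91, a(4)=-129, a(5)=167, a(6)=-205, a(7)=243, a(8)=-281, a(9)=319, a(10)=-357, a(11)=395, a(12)=-433, a(13)=471; answer 471

471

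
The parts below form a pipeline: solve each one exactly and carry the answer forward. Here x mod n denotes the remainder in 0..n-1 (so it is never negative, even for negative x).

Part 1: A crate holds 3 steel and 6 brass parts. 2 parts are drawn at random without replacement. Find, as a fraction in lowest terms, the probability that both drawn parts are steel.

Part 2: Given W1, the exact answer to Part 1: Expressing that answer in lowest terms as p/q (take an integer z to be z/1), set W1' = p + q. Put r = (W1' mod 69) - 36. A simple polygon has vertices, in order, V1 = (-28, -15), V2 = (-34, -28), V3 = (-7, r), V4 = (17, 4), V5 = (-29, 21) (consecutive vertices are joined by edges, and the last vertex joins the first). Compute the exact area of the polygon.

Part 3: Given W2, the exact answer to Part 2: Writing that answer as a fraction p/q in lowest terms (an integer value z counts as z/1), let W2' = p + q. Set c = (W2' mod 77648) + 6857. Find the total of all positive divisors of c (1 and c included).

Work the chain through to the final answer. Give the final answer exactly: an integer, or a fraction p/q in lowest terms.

14370

Part 1: total draws C(9,2) = 36; favorable C(3,2) = 3; P = 1/12; answer 1/12
Part 2: W1 = 1/12; threaded value p + q = 13; r = -23; cross terms: (-28*-28 - -34*-15)=274, (-34*-23 - -7*-28)=586, (-7*4 - 17*-23)=363, (17*21 - -29*4)=473, (-29*-15 - -28*21)=1023; twice the area = |2719| = 2719; area = 2719/2; answer 2719/2
Part 3: W2 = 2719/2; threaded value p + q = 2721; c = 9578; 9578 = 2 * 4789; sigma = (1 + 2) * (1 + 4789) = 3 * 4790 = 14370; answer 14370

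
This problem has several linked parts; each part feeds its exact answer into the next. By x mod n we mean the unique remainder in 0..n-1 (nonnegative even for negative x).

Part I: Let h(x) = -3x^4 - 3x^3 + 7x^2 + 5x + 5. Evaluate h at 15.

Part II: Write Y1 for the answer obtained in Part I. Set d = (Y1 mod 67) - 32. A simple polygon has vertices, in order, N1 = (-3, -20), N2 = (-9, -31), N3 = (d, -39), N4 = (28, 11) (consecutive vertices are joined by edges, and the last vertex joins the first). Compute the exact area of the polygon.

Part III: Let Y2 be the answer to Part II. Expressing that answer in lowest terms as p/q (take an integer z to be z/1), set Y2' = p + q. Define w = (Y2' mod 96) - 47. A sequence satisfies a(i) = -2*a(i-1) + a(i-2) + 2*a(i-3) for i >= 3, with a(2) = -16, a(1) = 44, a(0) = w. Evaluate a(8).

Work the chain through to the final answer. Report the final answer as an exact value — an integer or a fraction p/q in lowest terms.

Part I: -3*(15)^4 - 3*(15)^3 + 7*(15)^2 + 5*(15)^1 + 5 = (-151875) + (-10125) + (1575) + (75) + (5) = -160345; answer -160345
Part II: Y1 = -160345; d = 21; cross terms: (-3*-31 - -9*-20)=-87, (-9*-39 - 21*-31)=1002, (21*11 - 28*-39)=1323, (28*-20 - -3*11)=-527; twice the area = |1711| = 1711; area = 1711/2; answer 1711/2
Part III: Y2 = 1711/2; threaded value p + q = 1713; w = 34; a(3) = -2*(-16) + 1*(44) + 2*(34) = 144; iterating: a(3)=144, a(4)=-216, a(5)=544, a(6)=-1016, a(7)=2144, a(8)=-4216; answer -4216

-4216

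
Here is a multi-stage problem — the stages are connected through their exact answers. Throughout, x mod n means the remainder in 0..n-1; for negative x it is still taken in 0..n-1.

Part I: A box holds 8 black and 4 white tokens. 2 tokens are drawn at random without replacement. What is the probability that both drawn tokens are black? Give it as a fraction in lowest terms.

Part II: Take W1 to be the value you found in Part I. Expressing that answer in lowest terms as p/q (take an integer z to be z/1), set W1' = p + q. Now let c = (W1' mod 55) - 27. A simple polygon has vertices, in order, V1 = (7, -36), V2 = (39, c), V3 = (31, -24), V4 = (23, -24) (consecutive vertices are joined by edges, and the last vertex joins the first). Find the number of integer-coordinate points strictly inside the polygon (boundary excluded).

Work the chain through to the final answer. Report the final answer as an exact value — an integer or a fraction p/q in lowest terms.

Part I: total draws C(12,2) = 66; favorable C(8,2) = 28; P = 14/33; answer 14/33
Part II: W1 = 14/33; threaded value p + q = 47; c = 20; cross terms: (7*20 - 39*-36)=1544, (39*-24 - 31*20)=-1556, (31*-24 - 23*-24)=-192, (23*-36 - 7*-24)=-660; twice the area = |-864| = 864; area = 432; boundary points = 8 + 4 + 8 + 4 = 24; strictly interior points = area - boundary/2 + 1 = 421; answer 421

421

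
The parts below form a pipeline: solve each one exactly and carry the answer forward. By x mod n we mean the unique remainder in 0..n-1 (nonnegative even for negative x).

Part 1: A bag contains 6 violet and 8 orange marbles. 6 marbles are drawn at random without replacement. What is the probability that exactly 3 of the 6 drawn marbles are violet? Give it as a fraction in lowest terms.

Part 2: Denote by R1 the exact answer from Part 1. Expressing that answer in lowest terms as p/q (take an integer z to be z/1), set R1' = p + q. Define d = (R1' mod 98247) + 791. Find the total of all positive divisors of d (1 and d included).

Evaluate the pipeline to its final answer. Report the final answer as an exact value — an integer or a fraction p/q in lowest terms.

Part 1: total draws C(14,6) = 3003; favorable C(6,3)*C(8,3) = 1120; P = 160/429; answer 160/429
Part 2: R1 = 160/429; threaded value p + q = 589; d = 1380; 1380 = 2^2 * 3 * 5 * 23; sigma = (1 + 2 + 4) * (1 + 3) * (1 + 5) * (1 + 23) = 7 * 4 * 6 * 24 = 4032; answer 4032

4032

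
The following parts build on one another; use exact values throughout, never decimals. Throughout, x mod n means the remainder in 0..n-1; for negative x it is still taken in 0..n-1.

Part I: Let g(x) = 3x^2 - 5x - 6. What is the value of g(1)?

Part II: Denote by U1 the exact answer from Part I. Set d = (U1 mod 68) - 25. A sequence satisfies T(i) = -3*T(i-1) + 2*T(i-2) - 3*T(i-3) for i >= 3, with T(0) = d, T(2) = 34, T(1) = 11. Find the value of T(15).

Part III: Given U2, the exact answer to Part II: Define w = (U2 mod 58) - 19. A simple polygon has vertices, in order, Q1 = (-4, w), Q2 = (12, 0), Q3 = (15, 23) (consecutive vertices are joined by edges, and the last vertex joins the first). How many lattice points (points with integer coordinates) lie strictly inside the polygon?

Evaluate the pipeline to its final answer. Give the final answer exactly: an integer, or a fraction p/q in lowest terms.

Part I: 3*(1)^2 - 5*(1)^1 - 6 = (3) + (-5) + (-6) = -8; answer -8
Part II: U1 = -8; d = 35; T(3) = -3*(34) + 2*(11) - 3*(35) = -185; iterating: T(3)=-185, T(4)=590, T(5)=-2242, T(6)=8461, T(7)=-31637, T(8)=118559, T(9)=-444334, T(10)=1665031, T(11)=-6239438, T(12)=23381378, T(13)=-87618103, T(14)=328335379, T(15)=-1230386477; answer -1230386477
Part III: U2 = -1230386477; w = -16; cross terms: (-4*0 - 12*-16)=192, (12*23 - 15*0)=276, (15*-16 - -4*23)=-148; twice the area = |320| = 320; area = 160; boundary points = 16 + 1 + 1 = 18; strictly interior points = area - boundary/2 + 1 = 152; answer 152

152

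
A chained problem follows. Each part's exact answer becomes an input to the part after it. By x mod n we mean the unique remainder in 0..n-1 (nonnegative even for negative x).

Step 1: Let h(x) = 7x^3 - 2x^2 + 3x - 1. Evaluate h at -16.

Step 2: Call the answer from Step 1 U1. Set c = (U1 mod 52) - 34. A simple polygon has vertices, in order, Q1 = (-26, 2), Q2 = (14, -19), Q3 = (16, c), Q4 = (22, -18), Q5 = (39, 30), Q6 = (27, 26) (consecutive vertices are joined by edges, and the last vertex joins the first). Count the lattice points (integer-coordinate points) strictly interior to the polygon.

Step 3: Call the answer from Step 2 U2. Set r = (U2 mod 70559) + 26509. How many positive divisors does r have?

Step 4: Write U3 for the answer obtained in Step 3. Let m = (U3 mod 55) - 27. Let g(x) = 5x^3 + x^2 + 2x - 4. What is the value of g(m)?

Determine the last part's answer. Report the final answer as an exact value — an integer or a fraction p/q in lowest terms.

-60356

Step 1: 7*(-16)^3 - 2*(-16)^2 + 3*(-16)^1 - 1 = (-28672) + (-512) + (-48) + (-1) = -29233; answer -29233
Step 2: U1 = -29233; c = 9; cross terms: (-26*-19 - 14*2)=466, (14*9 - 16*-19)=430, (16*-18 - 22*9)=-486, (22*30 - 39*-18)=1362, (39*26 - 27*30)=204, (27*2 - -26*26)=730; twice the area = |2706| = 2706; area = 1353; boundary points = 1 + 2 + 3 + 1 + 4 + 1 = 12; strictly interior points = area - boundary/2 + 1 = 1348; answer 1348
Step 3: U2 = 1348; r = 27857; 27857 = 89 * 313; number of divisors = (1+1) * (1+1) = 4; answer 4
Step 4: U3 = 4; m = -23; 5*(-23)^3 + 1*(-23)^2 + 2*(-23)^1 - 4 = (-60835) + (529) + (-46) + (-4) = -60356; answer -60356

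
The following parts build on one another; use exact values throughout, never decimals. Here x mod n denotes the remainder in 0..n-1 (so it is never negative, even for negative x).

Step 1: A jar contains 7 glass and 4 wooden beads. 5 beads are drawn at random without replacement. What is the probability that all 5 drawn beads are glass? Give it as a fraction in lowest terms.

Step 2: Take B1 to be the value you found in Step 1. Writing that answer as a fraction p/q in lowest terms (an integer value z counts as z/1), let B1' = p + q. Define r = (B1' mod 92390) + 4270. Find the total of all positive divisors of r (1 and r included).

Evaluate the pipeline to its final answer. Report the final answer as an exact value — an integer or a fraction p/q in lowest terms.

Step 1: total draws C(11,5) = 462; favorable C(7,5) = 21; P = 1/22; answer 1/22
Step 2: B1 = 1/22; threaded value p + q = 23; r = 4293; 4293 = 3^4 * 53; sigma = (1 + 3 + 9 + 27 + 81) * (1 + 53) = 121 * 54 = 6534; answer 6534

6534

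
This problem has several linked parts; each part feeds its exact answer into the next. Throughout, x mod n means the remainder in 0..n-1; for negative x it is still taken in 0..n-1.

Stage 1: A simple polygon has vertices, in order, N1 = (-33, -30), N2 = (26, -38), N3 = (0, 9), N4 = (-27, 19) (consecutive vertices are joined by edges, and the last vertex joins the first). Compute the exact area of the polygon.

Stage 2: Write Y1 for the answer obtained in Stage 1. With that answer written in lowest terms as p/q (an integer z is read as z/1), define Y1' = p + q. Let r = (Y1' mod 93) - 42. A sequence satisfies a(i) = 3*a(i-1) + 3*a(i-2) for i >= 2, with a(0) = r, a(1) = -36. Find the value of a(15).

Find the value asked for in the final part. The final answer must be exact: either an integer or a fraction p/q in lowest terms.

-5435473572

Stage 1: cross terms: (-33*-38 - 26*-30)=2034, (26*9 - 0*-38)=234, (0*19 - -27*9)=243, (-27*-30 - -33*19)=1437; twice the area = |3948| = 3948; area = 1974; answer 1974
Stage 2: Y1 = 1974; threaded value p + q = 1975; r = -20; a(2) = 3*(-36) + 3*(-20) = -168; iterating: a(2)=-168, a(3)=-612, a(4)=-2340, a(5)=-8856, a(6)=-33588, a(7)=-127332, a(8)=-482760, a(9)=-1830276, a(10)=-6939108, a(11)=-26308152, a(12)=-99741780, a(13)=-378149796, a(14)=-1433674728, a(15)=-5435473572; answer -5435473572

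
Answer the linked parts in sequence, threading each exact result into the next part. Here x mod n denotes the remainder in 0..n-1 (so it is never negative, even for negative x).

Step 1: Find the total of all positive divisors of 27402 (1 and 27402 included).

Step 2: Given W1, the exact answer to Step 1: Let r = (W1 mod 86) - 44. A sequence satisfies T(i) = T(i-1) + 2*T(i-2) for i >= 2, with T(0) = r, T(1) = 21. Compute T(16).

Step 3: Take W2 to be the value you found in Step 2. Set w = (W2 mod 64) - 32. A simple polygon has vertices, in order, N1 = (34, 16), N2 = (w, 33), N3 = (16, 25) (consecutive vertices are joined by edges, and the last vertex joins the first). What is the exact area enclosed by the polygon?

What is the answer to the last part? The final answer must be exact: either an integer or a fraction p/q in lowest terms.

27/2

Step 1: 27402 = 2 * 3 * 4567; sigma = (1 + 2) * (1 + 3) * (1 + 4567) = 3 * 4 * 4568 = 54816; answer 54816
Step 2: W1 = 54816; r = -10; T(2) = 1*(21) + 2*(-10) = 1; iterating: T(2)=1, T(3)=43, T(4)=45, T(5)=131, T(6)=221, T(7)=483, T(8)=925, T(9)=1891, T(10)=3741, T(11)=7523, T(12)=15005, T(13)=30051, T(14)=60061, T(15)=120163, T(16)=240285; answer 240285
Step 3: W2 = 240285; w = -3; cross terms: (34*33 - -3*16)=1170, (-3*25 - 16*33)=-603, (16*16 - 34*25)=-594; twice the area = |-27| = 27; area = 27/2; answer 27/2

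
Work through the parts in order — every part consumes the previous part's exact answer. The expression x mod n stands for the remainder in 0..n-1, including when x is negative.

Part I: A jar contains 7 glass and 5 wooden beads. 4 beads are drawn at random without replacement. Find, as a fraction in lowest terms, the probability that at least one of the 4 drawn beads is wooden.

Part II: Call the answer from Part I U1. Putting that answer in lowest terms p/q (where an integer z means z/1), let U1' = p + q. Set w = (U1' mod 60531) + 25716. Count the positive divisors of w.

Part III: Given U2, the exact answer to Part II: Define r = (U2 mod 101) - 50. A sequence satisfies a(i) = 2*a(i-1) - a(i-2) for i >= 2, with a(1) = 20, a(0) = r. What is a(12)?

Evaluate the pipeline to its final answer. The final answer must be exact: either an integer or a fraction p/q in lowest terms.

Part I: total draws C(12,4) = 495; complement C(7,4) = 35; favorable 495 - 35 = 460; P = 92/99; answer 92/99
Part II: U1 = 92/99; threaded value p + q = 191; w = 25907; 25907 = 7 * 3701; number of divisors = (1+1) * (1+1) = 4; answer 4
Part III: U2 = 4; r = -46; a(2) = 2*(20) - 1*(-46) = 86; iterating: a(2)=86, a(3)=152, a(4)=218, a(5)=284, a(6)=350, a(7)=416, a(8)=482, a(9)=548, a(10)=614, a(11)=680, a(12)=746; answer 746

746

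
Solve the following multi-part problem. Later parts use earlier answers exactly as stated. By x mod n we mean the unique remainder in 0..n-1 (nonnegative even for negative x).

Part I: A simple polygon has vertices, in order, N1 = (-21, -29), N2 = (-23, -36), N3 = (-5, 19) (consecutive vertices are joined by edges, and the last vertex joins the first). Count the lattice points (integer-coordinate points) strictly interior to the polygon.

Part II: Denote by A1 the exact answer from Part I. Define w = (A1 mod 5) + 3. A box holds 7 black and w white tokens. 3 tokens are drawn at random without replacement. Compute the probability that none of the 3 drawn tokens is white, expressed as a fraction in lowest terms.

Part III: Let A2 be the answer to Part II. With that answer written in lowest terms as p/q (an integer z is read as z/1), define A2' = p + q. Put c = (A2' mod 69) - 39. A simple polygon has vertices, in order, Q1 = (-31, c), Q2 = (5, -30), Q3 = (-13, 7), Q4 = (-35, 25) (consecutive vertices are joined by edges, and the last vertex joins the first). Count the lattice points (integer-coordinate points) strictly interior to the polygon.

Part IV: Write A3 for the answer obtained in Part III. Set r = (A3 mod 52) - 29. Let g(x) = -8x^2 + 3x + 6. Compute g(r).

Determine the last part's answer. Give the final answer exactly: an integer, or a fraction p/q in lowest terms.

Part I: cross terms: (-21*-36 - -23*-29)=89, (-23*19 - -5*-36)=-617, (-5*-29 - -21*19)=544; twice the area = |16| = 16; area = 8; boundary points = 1 + 1 + 16 = 18; strictly interior points = area - boundary/2 + 1 = 0; answer 0
Part II: A1 = 0; w = 3; total draws C(10,3) = 120; favorable C(7,3) = 35; P = 7/24; answer 7/24
Part III: A2 = 7/24; threaded value p + q = 31; c = -8; cross terms: (-31*-30 - 5*-8)=970, (5*7 - -13*-30)=-355, (-13*25 - -35*7)=-80, (-35*-8 - -31*25)=1055; twice the area = |1590| = 1590; area = 795; boundary points = 2 + 1 + 2 + 1 = 6; strictly interior points = area - boundary/2 + 1 = 793; answer 793
Part IV: A3 = 793; r = -16; -8*(-16)^2 + 3*(-16)^1 + 6 = (-2048) + (-48) + (6) = -2090; answer -2090

-2090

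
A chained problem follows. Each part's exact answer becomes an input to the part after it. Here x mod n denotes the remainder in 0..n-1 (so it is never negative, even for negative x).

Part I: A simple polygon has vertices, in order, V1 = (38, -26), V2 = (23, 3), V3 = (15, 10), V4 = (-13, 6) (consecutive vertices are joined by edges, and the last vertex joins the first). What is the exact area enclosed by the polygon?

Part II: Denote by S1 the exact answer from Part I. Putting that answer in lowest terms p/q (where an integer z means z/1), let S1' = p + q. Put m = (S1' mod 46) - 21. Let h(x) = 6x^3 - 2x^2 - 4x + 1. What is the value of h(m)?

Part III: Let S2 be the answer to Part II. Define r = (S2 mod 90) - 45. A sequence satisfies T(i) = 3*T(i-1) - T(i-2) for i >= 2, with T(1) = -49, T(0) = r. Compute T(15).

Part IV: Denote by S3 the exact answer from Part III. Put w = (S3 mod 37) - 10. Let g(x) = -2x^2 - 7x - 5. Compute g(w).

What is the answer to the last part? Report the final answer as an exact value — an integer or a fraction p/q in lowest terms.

-9

Part I: cross terms: (38*3 - 23*-26)=712, (23*10 - 15*3)=185, (15*6 - -13*10)=220, (-13*-26 - 38*6)=110; twice the area = |1227| = 1227; area = 1227/2; answer 1227/2
Part II: S1 = 1227/2; threaded value p + q = 1229; m = 12; 6*(12)^3 - 2*(12)^2 - 4*(12)^1 + 1 = (10368) + (-288) + (-48) + (1) = 10033; answer 10033
Part III: S2 = 10033; r = -2; T(2) = 3*(-49) - 1*(-2) = -145; iterating: T(2)=-145, T(3)=-386, T(4)=-1013, T(5)=-2653, T(6)=-6946, T(7)=-18185, T(8)=-47609, T(9)=-124642, T(10)=-326317, T(11)=-854309, T(12)=-2236610, T(13)=-5855521, T(14)=-15329953, T(15)=-40134338; answer -40134338
Part IV: S3 = -40134338; w = -4; -2*(-4)^2 - 7*(-4)^1 - 5 = (-32) + (28) + (-5) = -9; answer -9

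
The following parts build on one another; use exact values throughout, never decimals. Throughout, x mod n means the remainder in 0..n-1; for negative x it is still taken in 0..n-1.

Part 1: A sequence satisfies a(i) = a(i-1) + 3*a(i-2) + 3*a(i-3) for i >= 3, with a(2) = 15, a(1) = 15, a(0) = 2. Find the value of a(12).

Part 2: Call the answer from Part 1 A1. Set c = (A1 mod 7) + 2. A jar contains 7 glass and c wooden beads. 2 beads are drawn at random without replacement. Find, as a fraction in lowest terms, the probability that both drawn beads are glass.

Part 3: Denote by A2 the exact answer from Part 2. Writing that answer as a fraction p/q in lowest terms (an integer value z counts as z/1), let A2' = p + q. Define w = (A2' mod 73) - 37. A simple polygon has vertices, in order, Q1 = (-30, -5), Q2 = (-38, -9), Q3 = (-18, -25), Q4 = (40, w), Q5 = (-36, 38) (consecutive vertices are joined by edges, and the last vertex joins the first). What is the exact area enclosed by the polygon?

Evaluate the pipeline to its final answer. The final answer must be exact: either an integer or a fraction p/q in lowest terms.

Part 1: a(3) = 1*(15) + 3*(15) + 3*(2) = 66; iterating: a(3)=66, a(4)=156, a(5)=399, a(6)=1065, a(7)=2730, a(8)=7122, a(9)=18507, a(10)=48063, a(11)=124950, a(12)=324660; answer 324660
Part 2: A1 = 324660; c = 2; total draws C(9,2) = 36; favorable C(7,2) = 21; P = 7/12; answer 7/12
Part 3: A2 = 7/12; threaded value p + q = 19; w = -18; cross terms: (-30*-9 - -38*-5)=80, (-38*-25 - -18*-9)=788, (-18*-18 - 40*-25)=1324, (40*38 - -36*-18)=872, (-36*-5 - -30*38)=1320; twice the area = |4384| = 4384; area = 2192; answer 2192

2192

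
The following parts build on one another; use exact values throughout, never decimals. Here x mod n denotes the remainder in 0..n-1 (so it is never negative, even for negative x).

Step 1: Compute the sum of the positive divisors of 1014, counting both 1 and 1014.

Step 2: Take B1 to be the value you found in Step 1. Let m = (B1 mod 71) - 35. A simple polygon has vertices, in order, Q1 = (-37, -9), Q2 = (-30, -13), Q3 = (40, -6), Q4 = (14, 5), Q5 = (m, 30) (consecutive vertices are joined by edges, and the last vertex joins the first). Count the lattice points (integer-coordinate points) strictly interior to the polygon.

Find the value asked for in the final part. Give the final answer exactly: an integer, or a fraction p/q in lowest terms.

Step 1: 1014 = 2 * 3 * 13^2; sigma = (1 + 2) * (1 + 3) * (1 + 13 + 169) = 3 * 4 * 183 = 2196; answer 2196
Step 2: B1 = 2196; m = 31; cross terms: (-37*-13 - -30*-9)=211, (-30*-6 - 40*-13)=700, (40*5 - 14*-6)=284, (14*30 - 31*5)=265, (31*-9 - -37*30)=831; twice the area = |2291| = 2291; area = 2291/2; boundary points = 1 + 7 + 1 + 1 + 1 = 11; strictly interior points = area - boundary/2 + 1 = 1141; answer 1141

1141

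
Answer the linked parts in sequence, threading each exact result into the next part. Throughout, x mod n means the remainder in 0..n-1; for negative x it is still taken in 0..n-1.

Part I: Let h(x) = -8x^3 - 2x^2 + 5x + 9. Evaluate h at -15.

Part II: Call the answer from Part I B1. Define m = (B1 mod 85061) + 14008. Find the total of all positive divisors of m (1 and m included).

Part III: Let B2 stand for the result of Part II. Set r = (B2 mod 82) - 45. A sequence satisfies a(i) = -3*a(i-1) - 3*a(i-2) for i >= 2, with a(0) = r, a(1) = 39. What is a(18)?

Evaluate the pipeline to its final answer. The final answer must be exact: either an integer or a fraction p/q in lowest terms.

Part I: -8*(-15)^3 - 2*(-15)^2 + 5*(-15)^1 + 9 = (27000) + (-450) + (-75) + (9) = 26484; answer 26484
Part II: B1 = 26484; m = 40492; 40492 = 2^2 * 53 * 191; sigma = (1 + 2 + 4) * (1 + 53) * (1 + 191) = 7 * 54 * 192 = 72576; answer 72576
Part III: B2 = 72576; r = -39; a(2) = -3*(39) - 3*(-39) = 0; iterating: a(2)=0, a(3)=-117, a(4)=351, a(5)=-702, a(6)=1053, a(7)=-1053, a(8)=0, a(9)=3159, a(10)=-9477, a(11)=18954, a(12)=-28431, a(13)=28431, a(14)=0, a(15)=-85293, a(16)=255879, a(17)=-511758, a(18)=767637; answer 767637

767637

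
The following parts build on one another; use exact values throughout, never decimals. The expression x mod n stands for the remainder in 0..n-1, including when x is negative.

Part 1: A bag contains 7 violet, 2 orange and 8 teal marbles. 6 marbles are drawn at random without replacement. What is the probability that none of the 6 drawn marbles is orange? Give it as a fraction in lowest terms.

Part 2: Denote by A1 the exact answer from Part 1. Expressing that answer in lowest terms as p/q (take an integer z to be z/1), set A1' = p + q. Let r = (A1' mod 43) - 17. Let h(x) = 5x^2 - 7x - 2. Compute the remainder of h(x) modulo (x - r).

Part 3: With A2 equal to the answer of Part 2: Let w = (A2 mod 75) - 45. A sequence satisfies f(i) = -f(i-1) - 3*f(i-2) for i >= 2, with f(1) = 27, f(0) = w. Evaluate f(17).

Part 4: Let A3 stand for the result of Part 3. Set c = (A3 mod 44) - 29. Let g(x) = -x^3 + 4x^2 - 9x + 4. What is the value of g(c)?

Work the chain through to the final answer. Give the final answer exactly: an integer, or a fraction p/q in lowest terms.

14494

Part 1: total draws C(17,6) = 12376; favorable C(15,6) = 5005; P = 55/136; answer 55/136
Part 2: A1 = 55/136; threaded value p + q = 191; r = 2; remainder = value at the root: 5*(2)^2 - 7*(2)^1 - 2 = (20) + (-14) + (-2) = 4; answer 4
Part 3: A2 = 4; w = -41; f(2) = -1*(27) - 3*(-41) = 96; iterating: f(2)=96, f(3)=-177, f(4)=-111, f(5)=642, f(6)=-309, f(7)=-1617, f(8)=2544, f(9)=2307, f(10)=-9939, f(11)=3018, f(12)=26799, f(13)=-35853, f(14)=-44544, f(15)=152103, f(16)=-18471, f(17)=-437838; answer -437838
Part 4: A3 = -437838; c = -23; -1*(-23)^3 + 4*(-23)^2 - 9*(-23)^1 + 4 = (12167) + (2116) + (207) + (4) = 14494; answer 14494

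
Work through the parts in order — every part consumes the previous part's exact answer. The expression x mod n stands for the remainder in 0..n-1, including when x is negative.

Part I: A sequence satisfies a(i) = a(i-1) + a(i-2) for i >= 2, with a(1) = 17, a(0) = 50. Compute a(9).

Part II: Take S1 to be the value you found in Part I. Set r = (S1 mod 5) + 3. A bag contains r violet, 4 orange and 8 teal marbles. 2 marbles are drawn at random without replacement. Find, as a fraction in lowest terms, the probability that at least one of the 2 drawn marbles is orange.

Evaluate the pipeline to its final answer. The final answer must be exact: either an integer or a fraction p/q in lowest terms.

Part I: a(2) = 1*(17) + 1*(50) = 67; iterating: a(2)=67, a(3)=84, a(4)=151, a(5)=235, a(6)=386, a(7)=621, a(8)=1007, a(9)=1628; answer 1628
Part II: S1 = 1628; r = 6; total draws C(18,2) = 153; complement C(14,2) = 91; favorable 153 - 91 = 62; P = 62/153; answer 62/153

62/153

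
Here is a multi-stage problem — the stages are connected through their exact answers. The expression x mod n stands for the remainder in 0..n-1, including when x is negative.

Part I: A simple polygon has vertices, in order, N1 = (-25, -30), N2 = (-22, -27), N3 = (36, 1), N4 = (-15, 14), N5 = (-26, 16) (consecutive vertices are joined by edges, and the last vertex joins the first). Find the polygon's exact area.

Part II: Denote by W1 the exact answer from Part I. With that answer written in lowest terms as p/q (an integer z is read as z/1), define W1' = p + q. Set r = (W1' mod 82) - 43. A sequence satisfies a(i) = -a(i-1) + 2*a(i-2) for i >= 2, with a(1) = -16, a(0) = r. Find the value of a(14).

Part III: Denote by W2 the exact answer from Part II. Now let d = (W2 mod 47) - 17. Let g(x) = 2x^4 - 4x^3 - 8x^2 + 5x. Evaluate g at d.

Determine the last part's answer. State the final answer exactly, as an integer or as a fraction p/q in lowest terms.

Part I: cross terms: (-25*-27 - -22*-30)=15, (-22*1 - 36*-27)=950, (36*14 - -15*1)=519, (-15*16 - -26*14)=124, (-26*-30 - -25*16)=1180; twice the area = |2788| = 2788; area = 1394; answer 1394
Part II: W1 = 1394; threaded value p + q = 1395; r = -42; a(2) = -1*(-16) + 2*(-42) = -68; iterating: a(2)=-68, a(3)=36, a(4)=-172, a(5)=244, a(6)=-588, a(7)=1076, a(8)=-2252, a(9)=4404, a(10)=-8908, a(11)=17716, a(12)=-35532, a(13)=70964, a(14)=-142028; answer -142028
Part III: W2 = -142028; d = -11; 2*(-11)^4 - 4*(-11)^3 - 8*(-11)^2 + 5*(-11)^1 = (29282) + (5324) + (-968) + (-55) = 33583; answer 33583

33583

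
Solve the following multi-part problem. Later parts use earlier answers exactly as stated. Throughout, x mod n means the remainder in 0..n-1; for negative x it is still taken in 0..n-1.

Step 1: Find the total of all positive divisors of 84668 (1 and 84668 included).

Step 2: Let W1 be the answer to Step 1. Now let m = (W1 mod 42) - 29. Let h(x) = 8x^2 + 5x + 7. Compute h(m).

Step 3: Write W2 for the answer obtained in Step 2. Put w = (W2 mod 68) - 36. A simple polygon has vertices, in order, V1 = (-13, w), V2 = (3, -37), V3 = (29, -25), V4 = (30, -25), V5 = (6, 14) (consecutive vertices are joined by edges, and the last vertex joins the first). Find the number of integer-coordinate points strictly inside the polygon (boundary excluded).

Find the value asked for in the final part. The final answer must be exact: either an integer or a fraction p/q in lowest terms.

1164

Step 1: 84668 = 2^2 * 61 * 347; sigma = (1 + 2 + 4) * (1 + 61) * (1 + 347) = 7 * 62 * 348 = 151032; answer 151032
Step 2: W1 = 151032; m = -29; 8*(-29)^2 + 5*(-29)^1 + 7 = (6728) + (-145) + (7) = 6590; answer 6590
Step 3: W2 = 6590; w = 26; cross terms: (-13*-37 - 3*26)=403, (3*-25 - 29*-37)=998, (29*-25 - 30*-25)=25, (30*14 - 6*-25)=570, (6*26 - -13*14)=338; twice the area = |2334| = 2334; area = 1167; boundary points = 1 + 2 + 1 + 3 + 1 = 8; strictly interior points = area - boundary/2 + 1 = 1164; answer 1164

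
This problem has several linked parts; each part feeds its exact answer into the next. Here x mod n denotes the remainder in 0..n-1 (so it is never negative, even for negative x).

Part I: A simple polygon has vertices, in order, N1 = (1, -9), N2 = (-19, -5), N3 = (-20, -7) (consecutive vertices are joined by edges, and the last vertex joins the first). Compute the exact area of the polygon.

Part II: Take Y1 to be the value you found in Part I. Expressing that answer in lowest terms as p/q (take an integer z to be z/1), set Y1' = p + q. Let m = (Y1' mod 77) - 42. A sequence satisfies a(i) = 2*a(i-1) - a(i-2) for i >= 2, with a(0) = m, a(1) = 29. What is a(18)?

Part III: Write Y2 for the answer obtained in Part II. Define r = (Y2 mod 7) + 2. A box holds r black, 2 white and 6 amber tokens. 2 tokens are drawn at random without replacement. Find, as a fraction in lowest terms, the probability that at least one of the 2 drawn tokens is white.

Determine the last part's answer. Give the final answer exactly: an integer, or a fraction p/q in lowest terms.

Part I: cross terms: (1*-5 - -19*-9)=-176, (-19*-7 - -20*-5)=33, (-20*-9 - 1*-7)=187; twice the area = |44| = 44; area = 22; answer 22
Part II: Y1 = 22; threaded value p + q = 23; m = -19; a(2) = 2*(29) - 1*(-19) = 77; iterating: a(2)=77, a(3)=125, a(4)=173, a(5)=221, a(6)=269, a(7)=317, a(8)=365, a(9)=413, a(10)=461, a(11)=509, a(12)=557, a(13)=605, a(14)=653, a(15)=701, a(16)=749, a(17)=797, a(18)=845; answer 845
Part III: Y2 = 845; r = 7; total draws C(15,2) = 105; complement C(13,2) = 78; favorable 105 - 78 = 27; P = 9/35; answer 9/35

9/35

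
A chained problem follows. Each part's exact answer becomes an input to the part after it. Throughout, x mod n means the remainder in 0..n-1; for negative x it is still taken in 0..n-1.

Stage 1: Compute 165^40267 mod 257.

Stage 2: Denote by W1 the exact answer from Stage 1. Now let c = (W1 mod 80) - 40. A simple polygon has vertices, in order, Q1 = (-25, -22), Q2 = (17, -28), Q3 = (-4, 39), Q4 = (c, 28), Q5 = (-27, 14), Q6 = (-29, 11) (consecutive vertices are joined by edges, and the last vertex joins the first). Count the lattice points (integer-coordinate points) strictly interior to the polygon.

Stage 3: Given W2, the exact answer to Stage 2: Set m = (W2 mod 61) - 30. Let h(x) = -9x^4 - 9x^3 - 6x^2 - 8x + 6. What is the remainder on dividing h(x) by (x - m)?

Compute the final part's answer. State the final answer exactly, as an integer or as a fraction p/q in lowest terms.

-426474

Stage 1: squarings mod 257: 165^1=165, 165^2=240, 165^4=32, 165^8=253, 165^16=16, 165^32=256, 165^64=1, 165^128=1, 165^256=1, 165^512=1, 165^1024=1, 165^2048=1, 165^4096=1, 165^8192=1, 165^16384=1, 165^32768=1; 165^40267 = 165^1 * 165^2 * 165^8 * 165^64 * 165^256 * 165^1024 * 165^2048 * 165^4096 * 165^32768 = 169 (mod 257); answer 169
Stage 2: W1 = 169; c = -31; cross terms: (-25*-28 - 17*-22)=1074, (17*39 - -4*-28)=551, (-4*28 - -31*39)=1097, (-31*14 - -27*28)=322, (-27*11 - -29*14)=109, (-29*-22 - -25*11)=913; twice the area = |4066| = 4066; area = 2033; boundary points = 6 + 1 + 1 + 2 + 1 + 1 = 12; strictly interior points = area - boundary/2 + 1 = 2028; answer 2028
Stage 3: W2 = 2028; m = -15; remainder = value at the root: -9*(-15)^4 - 9*(-15)^3 - 6*(-15)^2 - 8*(-15)^1 + 6 = (-455625) + (30375) + (-1350) + (120) + (6) = -426474; answer -426474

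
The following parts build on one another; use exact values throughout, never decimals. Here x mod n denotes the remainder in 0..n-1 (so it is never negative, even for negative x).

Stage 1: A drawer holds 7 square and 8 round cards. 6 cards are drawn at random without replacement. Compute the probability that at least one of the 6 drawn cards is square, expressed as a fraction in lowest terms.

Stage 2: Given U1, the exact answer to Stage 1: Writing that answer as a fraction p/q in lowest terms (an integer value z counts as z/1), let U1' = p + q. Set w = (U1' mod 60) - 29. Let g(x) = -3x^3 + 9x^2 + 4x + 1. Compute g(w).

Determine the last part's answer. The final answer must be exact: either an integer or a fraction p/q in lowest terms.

-12069

Stage 1: total draws C(15,6) = 5005; complement C(8,6) = 28; favorable 5005 - 28 = 4977; P = 711/715; answer 711/715
Stage 2: U1 = 711/715; threaded value p + q = 1426; w = 17; -3*(17)^3 + 9*(17)^2 + 4*(17)^1 + 1 = (-14739) + (2601) + (68) + (1) = -12069; answer -12069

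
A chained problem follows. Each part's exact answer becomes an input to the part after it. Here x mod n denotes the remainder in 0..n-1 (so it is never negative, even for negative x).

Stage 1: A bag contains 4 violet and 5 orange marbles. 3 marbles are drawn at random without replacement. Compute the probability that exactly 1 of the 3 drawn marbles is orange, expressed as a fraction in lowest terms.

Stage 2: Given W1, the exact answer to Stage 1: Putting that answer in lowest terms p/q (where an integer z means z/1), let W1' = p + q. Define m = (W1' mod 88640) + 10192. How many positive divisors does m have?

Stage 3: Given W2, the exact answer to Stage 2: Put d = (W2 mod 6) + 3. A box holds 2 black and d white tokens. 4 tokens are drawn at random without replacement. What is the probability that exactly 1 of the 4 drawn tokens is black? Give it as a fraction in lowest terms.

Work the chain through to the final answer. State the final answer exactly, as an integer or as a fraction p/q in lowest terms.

4/7

Stage 1: total draws C(9,3) = 84; favorable C(5,1)*C(4,2) = 30; P = 5/14; answer 5/14
Stage 2: W1 = 5/14; threaded value p + q = 19; m = 10211; 10211 is prime, so its only divisors are 1 and 10211; count = 2; answer 2
Stage 3: W2 = 2; d = 5; total draws C(7,4) = 35; favorable C(2,1)*C(5,3) = 20; P = 4/7; answer 4/7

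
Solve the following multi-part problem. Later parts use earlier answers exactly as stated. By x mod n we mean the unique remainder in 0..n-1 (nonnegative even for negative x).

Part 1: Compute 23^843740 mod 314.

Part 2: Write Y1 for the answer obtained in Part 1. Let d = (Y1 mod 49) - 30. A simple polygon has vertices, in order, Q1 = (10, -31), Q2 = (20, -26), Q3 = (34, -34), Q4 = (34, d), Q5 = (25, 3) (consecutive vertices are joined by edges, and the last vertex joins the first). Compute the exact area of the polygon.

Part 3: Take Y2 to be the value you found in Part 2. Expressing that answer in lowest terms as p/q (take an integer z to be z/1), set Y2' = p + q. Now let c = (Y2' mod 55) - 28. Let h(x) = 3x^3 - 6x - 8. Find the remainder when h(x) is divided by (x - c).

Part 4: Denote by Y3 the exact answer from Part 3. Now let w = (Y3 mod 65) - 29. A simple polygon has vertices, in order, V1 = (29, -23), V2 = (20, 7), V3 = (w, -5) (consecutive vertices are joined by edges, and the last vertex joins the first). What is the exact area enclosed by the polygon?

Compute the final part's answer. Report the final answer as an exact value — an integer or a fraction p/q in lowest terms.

534

Part 1: squarings mod 314: 23^1=23, 23^2=215, 23^4=67, 23^8=93, 23^16=171, 23^32=39, 23^64=265, 23^128=203, 23^256=75, 23^512=287, 23^1024=101, 23^2048=153, 23^4096=173, 23^8192=99, 23^16384=67, 23^32768=93, 23^65536=171, 23^131072=39, 23^262144=265, 23^524288=203; 23^843740 = 23^4 * 23^8 * 23^16 * 23^64 * 23^128 * 23^256 * 23^512 * 23^1024 * 23^2048 * 23^4096 * 23^16384 * 23^32768 * 23^262144 * 23^524288 = 173 (mod 314); answer 173
Part 2: Y1 = 173; d = -4; cross terms: (10*-26 - 20*-31)=360, (20*-34 - 34*-26)=204, (34*-4 - 34*-34)=1020, (34*3 - 25*-4)=202, (25*-31 - 10*3)=-805; twice the area = |981| = 981; area = 981/2; answer 981/2
Part 3: Y2 = 981/2; threaded value p + q = 983; c = 20; remainder = value at the root: 3*(20)^3 - 6*(20)^1 - 8 = (24000) + (-120) + (-8) = 23872; answer 23872
Part 4: Y3 = 23872; w = -12; cross terms: (29*7 - 20*-23)=663, (20*-5 - -12*7)=-16, (-12*-23 - 29*-5)=421; twice the area = |1068| = 1068; area = 534; answer 534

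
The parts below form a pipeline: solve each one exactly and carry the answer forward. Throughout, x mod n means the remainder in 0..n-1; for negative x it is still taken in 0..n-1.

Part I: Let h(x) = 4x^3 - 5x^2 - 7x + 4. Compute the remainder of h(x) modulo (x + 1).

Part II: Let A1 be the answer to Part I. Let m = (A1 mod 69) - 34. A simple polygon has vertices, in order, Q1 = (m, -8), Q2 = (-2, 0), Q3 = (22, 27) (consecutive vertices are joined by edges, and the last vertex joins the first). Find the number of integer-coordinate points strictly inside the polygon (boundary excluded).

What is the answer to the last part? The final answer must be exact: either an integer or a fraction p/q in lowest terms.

Part I: remainder = value at the root: 4*(-1)^3 - 5*(-1)^2 - 7*(-1)^1 + 4 = (-4) + (-5) + (7) + (4) = 2; answer 2
Part II: A1 = 2; m = -32; cross terms: (-32*0 - -2*-8)=-16, (-2*27 - 22*0)=-54, (22*-8 - -32*27)=688; twice the area = |618| = 618; area = 309; boundary points = 2 + 3 + 1 = 6; strictly interior points = area - boundary/2 + 1 = 307; answer 307

307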